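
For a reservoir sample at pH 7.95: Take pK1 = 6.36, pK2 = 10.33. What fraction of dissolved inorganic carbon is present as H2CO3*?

α₀ = 1 / (1 + K1/[H⁺] + K1K2/[H⁺]²) = 1 / (1 + 10^+1.59 + 10^-0.79)
   = 1 / (1 + 38.905 + 0.16218) = 1/40.067 = 0.02496

α₀ = 0.0250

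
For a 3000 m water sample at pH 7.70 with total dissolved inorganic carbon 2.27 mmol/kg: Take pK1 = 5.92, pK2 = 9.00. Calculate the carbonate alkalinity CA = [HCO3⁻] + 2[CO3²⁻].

CA = 2.34 mmol/kg

CA = [HCO3⁻] + 2[CO3²⁻] = (α₁ + 2α₂)·DIC
At pH 7.70: [H⁺]/K1 = 10^-1.78 = 0.016596, K2/[H⁺] = 10^-1.30 = 0.050119
α₁ = 1/(1 + 0.016596 + 0.050119) = 1/1.0667 = 0.9375; α₂ = α₁·K2/[H⁺] = 0.04698
α₁ + 2α₂ = 1.0314
CA = 1.0314 × 2.27 = 2.34 mmol/kg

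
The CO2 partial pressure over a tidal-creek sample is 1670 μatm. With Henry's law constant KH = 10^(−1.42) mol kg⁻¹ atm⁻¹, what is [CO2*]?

KH = 10^(−1.42) = 3.802×10^-2 mol kg⁻¹ atm⁻¹
[CO2*] = KH · pCO2 = 3.802×10^-2 × 1670×10^-6 atm = 6.35×10^-5 mol/kg

[CO2*] = 63.5 μmol/kg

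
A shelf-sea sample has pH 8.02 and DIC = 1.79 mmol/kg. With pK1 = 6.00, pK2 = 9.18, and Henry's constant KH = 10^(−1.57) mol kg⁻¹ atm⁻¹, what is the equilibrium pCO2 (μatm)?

pCO2 = 589 μatm

α₀ = 1 / (1 + K1/[H⁺] + K1K2/[H⁺]²) = 1 / (1 + 10^+2.02 + 10^+0.86)
   = 1 / (1 + 104.71 + 7.2444) = 1/112.96 = 0.008853
[CO2*] = α₀ × DIC = 0.008853 × 1.79 = 0.01585 mmol/kg = 15.85 μmol/kg
pCO2 = [CO2*]/KH = 1.585×10^-5 / 2.692×10^-2 = 589 μatm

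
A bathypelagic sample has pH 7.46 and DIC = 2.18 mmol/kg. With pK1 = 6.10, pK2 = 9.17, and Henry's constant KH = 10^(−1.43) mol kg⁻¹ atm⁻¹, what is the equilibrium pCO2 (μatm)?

α₀ = 1 / (1 + K1/[H⁺] + K1K2/[H⁺]²) = 1 / (1 + 10^+1.36 + 10^-0.35)
   = 1 / (1 + 22.909 + 0.44668) = 1/24.355 = 0.04106
[CO2*] = α₀ × DIC = 0.04106 × 2.18 = 0.08951 mmol/kg
pCO2 = [CO2*]/KH = 8.951×10^-5 / 3.715×10^-2 = 2410 μatm

pCO2 = 2410 μatm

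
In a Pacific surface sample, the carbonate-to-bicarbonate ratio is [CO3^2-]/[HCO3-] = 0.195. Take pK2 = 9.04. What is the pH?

From K2 = [H⁺][CO3^2-]/[HCO3-]:  pH = pK2 + log₁₀([CO3^2-]/[HCO3-])
log₁₀(0.195) = -0.710
pH = 9.04 + (-0.710) = 8.33

pH = 8.33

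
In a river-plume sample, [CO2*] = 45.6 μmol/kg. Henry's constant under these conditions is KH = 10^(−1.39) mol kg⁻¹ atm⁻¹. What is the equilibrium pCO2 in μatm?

pCO2 = 1120 μatm

KH = 10^(−1.39) = 4.074×10^-2 mol kg⁻¹ atm⁻¹
pCO2 = [CO2*]/KH = 45.6×10^-6 / 4.074×10^-2 = 1.12×10^-3 atm = 1120 μatm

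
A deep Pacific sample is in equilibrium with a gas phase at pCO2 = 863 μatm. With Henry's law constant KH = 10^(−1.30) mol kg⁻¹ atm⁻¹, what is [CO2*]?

[CO2*] = 43.3 μmol/kg

KH = 10^(−1.30) = 5.012×10^-2 mol kg⁻¹ atm⁻¹
[CO2*] = KH · pCO2 = 5.012×10^-2 × 863×10^-6 atm = 4.33×10^-5 mol/kg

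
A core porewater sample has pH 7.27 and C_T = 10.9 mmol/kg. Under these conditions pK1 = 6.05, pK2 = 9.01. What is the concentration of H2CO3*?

α₀ = 1 / (1 + K1/[H⁺] + K1K2/[H⁺]²) = 1 / (1 + 10^+1.22 + 10^-0.52)
   = 1 / (1 + 16.596 + 0.30200) = 1/17.898 = 0.05587
[CO2*] = α₀ × DIC = 0.05587 × 10.9 = 0.609 mmol/kg

[CO2*] = 0.609 mmol/kg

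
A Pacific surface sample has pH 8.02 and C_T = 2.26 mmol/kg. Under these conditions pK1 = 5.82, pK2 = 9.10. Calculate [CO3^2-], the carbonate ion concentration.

[CO3²⁻] = 0.173 mmol/kg

α₂ = 1 / (1 + [H⁺]/K2 + [H⁺]²/(K1K2)) = 1 / (1 + 10^+1.08 + 10^-1.12)
   = 1 / (1 + 12.023 + 0.075858) = 1/13.099 = 0.07634
[CO3²⁻] = α₂ × DIC = 0.07634 × 2.26 = 0.173 mmol/kg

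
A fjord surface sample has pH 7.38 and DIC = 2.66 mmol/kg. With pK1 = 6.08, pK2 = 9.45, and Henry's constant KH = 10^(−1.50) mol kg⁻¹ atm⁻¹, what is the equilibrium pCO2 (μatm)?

pCO2 = 3980 μatm

α₀ = 1 / (1 + K1/[H⁺] + K1K2/[H⁺]²) = 1 / (1 + 10^+1.30 + 10^-0.77)
   = 1 / (1 + 19.953 + 0.16982) = 1/21.122 = 0.04734
[CO2*] = α₀ × DIC = 0.04734 × 2.66 = 0.1259 mmol/kg
pCO2 = [CO2*]/KH = 1.259×10^-4 / 3.162×10^-2 = 3980 μatm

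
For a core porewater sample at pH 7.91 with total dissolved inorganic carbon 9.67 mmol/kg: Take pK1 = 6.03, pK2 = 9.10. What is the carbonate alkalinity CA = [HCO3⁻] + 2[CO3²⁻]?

CA = 10.1 mmol/kg

CA = [HCO3⁻] + 2[CO3²⁻] = (α₁ + 2α₂)·DIC
At pH 7.91: [H⁺]/K1 = 10^-1.88 = 0.013183, K2/[H⁺] = 10^-1.19 = 0.064565
α₁ = 1/(1 + 0.013183 + 0.064565) = 1/1.0777 = 0.9279; α₂ = α₁·K2/[H⁺] = 0.05991
α₁ + 2α₂ = 1.0477
CA = 1.0477 × 9.67 = 10.1 mmol/kg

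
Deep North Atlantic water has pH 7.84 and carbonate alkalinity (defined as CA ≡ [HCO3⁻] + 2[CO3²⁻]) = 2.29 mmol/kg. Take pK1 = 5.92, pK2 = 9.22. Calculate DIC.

CA = [HCO3⁻] + 2[CO3²⁻] = (α₁ + 2α₂)·DIC
At pH 7.84: [H⁺]/K1 = 10^-1.92 = 0.012023, K2/[H⁺] = 10^-1.38 = 0.041687
α₁ = 1/(1 + 0.012023 + 0.041687) = 1/1.0537 = 0.9490; α₂ = α₁·K2/[H⁺] = 0.03956
α₁ + 2α₂ = 1.0282
DIC = CA / (α₁ + 2α₂) = 2.29 / 1.0282 = 2.23 mmol/kg

DIC = 2.23 mmol/kg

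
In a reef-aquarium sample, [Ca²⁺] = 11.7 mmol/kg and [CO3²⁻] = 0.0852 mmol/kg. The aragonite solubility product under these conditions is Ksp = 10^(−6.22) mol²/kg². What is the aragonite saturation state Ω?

Ω = 1.65

Ksp = 10^(−6.22) = 6.026×10^-7
Ω = [Ca²⁺][CO3²⁻]/Ksp = (11.7×10^-3)(0.0852×10^-3) / 6.026×10^-7 = 1.65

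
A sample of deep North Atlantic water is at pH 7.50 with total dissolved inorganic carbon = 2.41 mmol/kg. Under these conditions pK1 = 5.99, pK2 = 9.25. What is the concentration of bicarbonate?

[HCO3⁻] = 2.30 mmol/kg

α₁ = 1 / (1 + [H⁺]/K1 + K2/[H⁺]) = 1 / (1 + 10^-1.51 + 10^-1.75)
   = 1 / (1 + 0.030903 + 0.017783) = 1/1.0487 = 0.9536
[HCO3⁻] = α₁ × DIC = 0.9536 × 2.41 = 2.30 mmol/kg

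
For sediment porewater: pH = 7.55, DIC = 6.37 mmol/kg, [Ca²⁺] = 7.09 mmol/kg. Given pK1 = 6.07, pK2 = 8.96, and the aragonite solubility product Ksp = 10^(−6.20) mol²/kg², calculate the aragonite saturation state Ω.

α₂ = 1 / (1 + [H⁺]/K2 + [H⁺]²/(K1K2)) = 1 / (1 + 10^+1.41 + 10^-0.07)
   = 1 / (1 + 25.704 + 0.85114) = 1/27.555 = 0.03629
[CO3²⁻] = α₂ × DIC = 0.03629 × 6.37 = 0.2312 mmol/kg
Ksp = 10^(−6.20) = 6.310×10^-7
Ω = [Ca²⁺][CO3²⁻]/Ksp = (7.09×10^-3)(2.312×10^-4) / 6.310×10^-7 = 2.60

Ω = 2.60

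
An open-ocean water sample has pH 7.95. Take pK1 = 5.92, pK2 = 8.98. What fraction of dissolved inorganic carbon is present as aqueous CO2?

α₀ = 1 / (1 + K1/[H⁺] + K1K2/[H⁺]²) = 1 / (1 + 10^+2.03 + 10^+1.00)
   = 1 / (1 + 107.15 + 10.000) = 1/118.15 = 0.008464

α₀ = 0.00846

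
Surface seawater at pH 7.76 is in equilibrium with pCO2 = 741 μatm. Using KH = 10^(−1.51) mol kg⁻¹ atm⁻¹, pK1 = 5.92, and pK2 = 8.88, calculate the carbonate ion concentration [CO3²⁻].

[CO3²⁻] = 0.120 mmol/kg

[CO2*] = KH · pCO2 = 10^(−1.51) × 741×10^-6 = 2.290×10^-5 mol/kg
α₀ = 1/(1 + K1/[H⁺] + K1K2/[H⁺]²) = 1/(1 + 10^+1.84 + 10^+0.72) = 0.01326
DIC = [CO2*]/α₀ = 2.290×10^-5 / 0.01326 = 1.727 mmol/kg
[CO3²⁻] = α₂·DIC; α₂ = 0.06957, so [CO3²⁻] = 0.06957 × 1.727 = 0.120 mmol/kg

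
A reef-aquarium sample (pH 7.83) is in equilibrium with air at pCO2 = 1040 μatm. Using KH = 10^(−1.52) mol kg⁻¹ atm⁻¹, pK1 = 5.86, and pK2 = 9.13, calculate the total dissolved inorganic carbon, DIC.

[CO2*] = KH · pCO2 = 10^(−1.52) × 1040×10^-6 = 3.141×10^-5 mol/kg
α₀ = 1/(1 + K1/[H⁺] + K1K2/[H⁺]²) = 1/(1 + 10^+1.97 + 10^+0.67) = 0.01010
DIC = [CO2*]/α₀ = 3.141×10^-5 / 0.01010 = 3.11 mmol/kg

DIC = 3.11 mmol/kg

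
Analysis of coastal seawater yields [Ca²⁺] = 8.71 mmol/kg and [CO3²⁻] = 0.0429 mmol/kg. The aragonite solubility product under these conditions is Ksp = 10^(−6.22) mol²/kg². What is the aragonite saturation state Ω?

Ksp = 10^(−6.22) = 6.026×10^-7
Ω = [Ca²⁺][CO3²⁻]/Ksp = (8.71×10^-3)(0.0429×10^-3) / 6.026×10^-7 = 0.620

Ω = 0.620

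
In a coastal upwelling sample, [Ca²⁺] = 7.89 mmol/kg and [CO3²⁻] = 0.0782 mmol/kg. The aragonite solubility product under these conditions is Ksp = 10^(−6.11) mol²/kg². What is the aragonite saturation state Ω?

Ksp = 10^(−6.11) = 7.762×10^-7
Ω = [Ca²⁺][CO3²⁻]/Ksp = (7.89×10^-3)(0.0782×10^-3) / 7.762×10^-7 = 0.795

Ω = 0.795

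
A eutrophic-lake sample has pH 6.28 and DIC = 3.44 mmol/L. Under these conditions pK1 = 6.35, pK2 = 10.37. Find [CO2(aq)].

α₀ = 1 / (1 + K1/[H⁺] + K1K2/[H⁺]²) = 1 / (1 + 10^-0.07 + 10^-4.16)
   = 1 / (1 + 0.85114 + 6.9183×10^-5) = 1/1.8512 = 0.5402
[CO2*] = α₀ × DIC = 0.5402 × 3.44 = 1.86 mmol/L

[CO2*] = 1.86 mmol/L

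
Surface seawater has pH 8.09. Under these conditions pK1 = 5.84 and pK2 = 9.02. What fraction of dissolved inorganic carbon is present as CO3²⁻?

α₂ = 0.105

α₂ = 1 / (1 + [H⁺]/K2 + [H⁺]²/(K1K2)) = 1 / (1 + 10^+0.93 + 10^-1.32)
   = 1 / (1 + 8.5114 + 0.047863) = 1/9.5592 = 0.1046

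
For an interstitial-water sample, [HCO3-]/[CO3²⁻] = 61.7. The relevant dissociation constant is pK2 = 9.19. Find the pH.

pH = 7.40

From K2 = [H⁺][CO3²⁻]/[HCO3-]:  pH = pK2 − log₁₀([HCO3-]/[CO3²⁻])
log₁₀(61.7) = +1.790
pH = 9.19 − (+1.790) = 7.40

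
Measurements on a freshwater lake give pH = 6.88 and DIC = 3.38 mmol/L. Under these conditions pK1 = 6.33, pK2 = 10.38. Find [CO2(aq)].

[CO2*] = 0.743 mmol/L

α₀ = 1 / (1 + K1/[H⁺] + K1K2/[H⁺]²) = 1 / (1 + 10^+0.55 + 10^-2.95)
   = 1 / (1 + 3.5481 + 0.0011220) = 1/4.5493 = 0.2198
[CO2*] = α₀ × DIC = 0.2198 × 3.38 = 0.743 mmol/L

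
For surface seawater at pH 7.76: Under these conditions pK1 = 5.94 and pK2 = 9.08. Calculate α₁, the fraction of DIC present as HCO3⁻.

α₁ = 0.941

α₁ = 1 / (1 + [H⁺]/K1 + K2/[H⁺]) = 1 / (1 + 10^-1.82 + 10^-1.32)
   = 1 / (1 + 0.015136 + 0.047863) = 1/1.0630 = 0.9407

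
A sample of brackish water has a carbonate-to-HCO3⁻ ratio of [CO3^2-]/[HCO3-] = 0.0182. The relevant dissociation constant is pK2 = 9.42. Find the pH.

From K2 = [H⁺][CO3^2-]/[HCO3-]:  pH = pK2 + log₁₀([CO3^2-]/[HCO3-])
log₁₀(0.0182) = -1.740
pH = 9.42 + (-1.740) = 7.68

pH = 7.68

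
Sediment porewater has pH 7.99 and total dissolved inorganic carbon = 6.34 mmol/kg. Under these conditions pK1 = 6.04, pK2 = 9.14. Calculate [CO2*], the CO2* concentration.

α₀ = 1 / (1 + K1/[H⁺] + K1K2/[H⁺]²) = 1 / (1 + 10^+1.95 + 10^+0.80)
   = 1 / (1 + 89.125 + 6.3096) = 1/96.435 = 0.01037
[CO2*] = α₀ × DIC = 0.01037 × 6.34 = 0.0657 mmol/kg

[CO2*] = 0.0657 mmol/kg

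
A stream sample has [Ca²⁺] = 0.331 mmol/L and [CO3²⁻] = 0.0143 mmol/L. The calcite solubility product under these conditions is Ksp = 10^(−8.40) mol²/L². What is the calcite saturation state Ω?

Ω = 1.19

Ksp = 10^(−8.40) = 3.981×10^-9
Ω = [Ca²⁺][CO3²⁻]/Ksp = (0.331×10^-3)(0.0143×10^-3) / 3.981×10^-9 = 1.19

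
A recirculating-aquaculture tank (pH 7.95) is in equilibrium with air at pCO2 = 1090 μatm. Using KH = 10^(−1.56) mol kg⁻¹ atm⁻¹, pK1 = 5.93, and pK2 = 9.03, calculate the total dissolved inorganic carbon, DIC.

DIC = 3.44 mmol/kg

[CO2*] = KH · pCO2 = 10^(−1.56) × 1090×10^-6 = 3.002×10^-5 mol/kg
α₀ = 1/(1 + K1/[H⁺] + K1K2/[H⁺]²) = 1/(1 + 10^+2.02 + 10^+0.94) = 0.008740
DIC = [CO2*]/α₀ = 3.002×10^-5 / 0.008740 = 3.44 mmol/kg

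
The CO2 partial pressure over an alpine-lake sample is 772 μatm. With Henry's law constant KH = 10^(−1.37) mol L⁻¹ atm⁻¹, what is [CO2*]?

KH = 10^(−1.37) = 4.266×10^-2 mol L⁻¹ atm⁻¹
[CO2*] = KH · pCO2 = 4.266×10^-2 × 772×10^-6 atm = 3.29×10^-5 mol/L

[CO2*] = 32.9 μmol/L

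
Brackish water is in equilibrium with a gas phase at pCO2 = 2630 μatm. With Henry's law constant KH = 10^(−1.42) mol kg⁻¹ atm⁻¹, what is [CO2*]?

[CO2*] = 100 μmol/kg

KH = 10^(−1.42) = 3.802×10^-2 mol kg⁻¹ atm⁻¹
[CO2*] = KH · pCO2 = 3.802×10^-2 × 2630×10^-6 atm = 10.00×10^-5 mol/kg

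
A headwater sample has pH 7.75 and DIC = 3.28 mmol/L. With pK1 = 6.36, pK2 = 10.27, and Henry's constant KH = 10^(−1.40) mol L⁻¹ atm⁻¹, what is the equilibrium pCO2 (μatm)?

α₀ = 1 / (1 + K1/[H⁺] + K1K2/[H⁺]²) = 1 / (1 + 10^+1.39 + 10^-1.13)
   = 1 / (1 + 24.547 + 0.074131) = 1/25.621 = 0.03903
[CO2*] = α₀ × DIC = 0.03903 × 3.28 = 0.1280 mmol/L
pCO2 = [CO2*]/KH = 1.280×10^-4 / 3.981×10^-2 = 3220 μatm

pCO2 = 3220 μatm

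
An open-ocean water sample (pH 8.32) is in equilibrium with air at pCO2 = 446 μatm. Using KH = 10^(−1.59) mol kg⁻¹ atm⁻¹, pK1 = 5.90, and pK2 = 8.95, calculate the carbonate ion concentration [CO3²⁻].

[CO3²⁻] = 0.707 mmol/kg

[CO2*] = KH · pCO2 = 10^(−1.59) × 446×10^-6 = 1.146×10^-5 mol/kg
α₀ = 1/(1 + K1/[H⁺] + K1K2/[H⁺]²) = 1/(1 + 10^+2.42 + 10^+1.79) = 0.003070
DIC = [CO2*]/α₀ = 1.146×10^-5 / 0.003070 = 3.734 mmol/kg
[CO3²⁻] = α₂·DIC; α₂ = 0.1893, so [CO3²⁻] = 0.1893 × 3.734 = 0.707 mmol/kg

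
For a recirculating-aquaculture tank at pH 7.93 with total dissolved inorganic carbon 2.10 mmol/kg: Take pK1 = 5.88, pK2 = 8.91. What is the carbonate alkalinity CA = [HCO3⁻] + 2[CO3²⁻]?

CA = 2.28 mmol/kg

CA = [HCO3⁻] + 2[CO3²⁻] = (α₁ + 2α₂)·DIC
At pH 7.93: [H⁺]/K1 = 10^-2.05 = 0.0089125, K2/[H⁺] = 10^-0.98 = 0.10471
α₁ = 1/(1 + 0.0089125 + 0.10471) = 1/1.1136 = 0.8980; α₂ = α₁·K2/[H⁺] = 0.09403
α₁ + 2α₂ = 1.0860
CA = 1.0860 × 2.10 = 2.28 mmol/kg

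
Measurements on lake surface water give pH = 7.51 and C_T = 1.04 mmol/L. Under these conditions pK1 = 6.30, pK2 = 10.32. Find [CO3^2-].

α₂ = 1 / (1 + [H⁺]/K2 + [H⁺]²/(K1K2)) = 1 / (1 + 10^+2.81 + 10^+1.60)
   = 1 / (1 + 645.65 + 39.811) = 1/686.46 = 0.001457
[CO3²⁻] = α₂ × DIC = 0.001457 × 1.04 = 0.00152 mmol/L = 1.52 μmol/L

[CO3²⁻] = 1.52 μmol/L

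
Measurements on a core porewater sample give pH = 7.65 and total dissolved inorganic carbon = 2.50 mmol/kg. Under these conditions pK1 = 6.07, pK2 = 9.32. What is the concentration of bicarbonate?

[HCO3⁻] = 2.39 mmol/kg

α₁ = 1 / (1 + [H⁺]/K1 + K2/[H⁺]) = 1 / (1 + 10^-1.58 + 10^-1.67)
   = 1 / (1 + 0.026303 + 0.021380) = 1/1.0477 = 0.9545
[HCO3⁻] = α₁ × DIC = 0.9545 × 2.50 = 2.39 mmol/kg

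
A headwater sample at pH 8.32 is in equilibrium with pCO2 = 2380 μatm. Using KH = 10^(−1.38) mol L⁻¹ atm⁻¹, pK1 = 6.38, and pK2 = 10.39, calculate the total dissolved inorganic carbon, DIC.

DIC = 8.81 mmol/L

[CO2*] = KH · pCO2 = 10^(−1.38) × 2380×10^-6 = 9.921×10^-5 mol/L
α₀ = 1/(1 + K1/[H⁺] + K1K2/[H⁺]²) = 1/(1 + 10^+1.94 + 10^-0.13) = 0.01126
DIC = [CO2*]/α₀ = 9.921×10^-5 / 0.01126 = 8.81 mmol/L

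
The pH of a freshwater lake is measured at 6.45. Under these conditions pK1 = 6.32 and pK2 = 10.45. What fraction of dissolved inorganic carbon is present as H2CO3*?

α₀ = 1 / (1 + K1/[H⁺] + K1K2/[H⁺]²) = 1 / (1 + 10^+0.13 + 10^-3.87)
   = 1 / (1 + 1.3490 + 0.00013490) = 1/2.3491 = 0.4257

α₀ = 0.426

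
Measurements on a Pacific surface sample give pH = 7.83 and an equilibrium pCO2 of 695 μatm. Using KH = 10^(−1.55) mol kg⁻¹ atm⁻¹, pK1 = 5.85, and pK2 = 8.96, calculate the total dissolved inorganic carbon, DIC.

[CO2*] = KH · pCO2 = 10^(−1.55) × 695×10^-6 = 1.959×10^-5 mol/kg
α₀ = 1/(1 + K1/[H⁺] + K1K2/[H⁺]²) = 1/(1 + 10^+1.98 + 10^+0.85) = 0.009654
DIC = [CO2*]/α₀ = 1.959×10^-5 / 0.009654 = 2.03 mmol/kg

DIC = 2.03 mmol/kg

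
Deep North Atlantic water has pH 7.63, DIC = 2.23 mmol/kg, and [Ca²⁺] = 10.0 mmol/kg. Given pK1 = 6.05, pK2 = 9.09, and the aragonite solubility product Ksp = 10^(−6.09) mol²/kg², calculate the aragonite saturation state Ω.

Ω = 0.897

α₂ = 1 / (1 + [H⁺]/K2 + [H⁺]²/(K1K2)) = 1 / (1 + 10^+1.46 + 10^-0.12)
   = 1 / (1 + 28.840 + 0.75858) = 1/30.599 = 0.03268
[CO3²⁻] = α₂ × DIC = 0.03268 × 2.23 = 0.07288 mmol/kg
Ksp = 10^(−6.09) = 8.128×10^-7
Ω = [Ca²⁺][CO3²⁻]/Ksp = (10.0×10^-3)(7.288×10^-5) / 8.128×10^-7 = 0.897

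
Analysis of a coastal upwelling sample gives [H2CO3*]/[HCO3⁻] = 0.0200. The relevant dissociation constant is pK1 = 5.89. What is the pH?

From K1 = [H⁺][HCO3⁻]/[H2CO3*]:  pH = pK1 − log₁₀([H2CO3*]/[HCO3⁻])
log₁₀(0.0200) = -1.699
pH = 5.89 − (-1.699) = 7.59

pH = 7.59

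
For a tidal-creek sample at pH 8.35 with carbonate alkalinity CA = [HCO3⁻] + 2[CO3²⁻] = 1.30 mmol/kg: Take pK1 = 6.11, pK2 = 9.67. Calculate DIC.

DIC = 1.25 mmol/kg

CA = [HCO3⁻] + 2[CO3²⁻] = (α₁ + 2α₂)·DIC
At pH 8.35: [H⁺]/K1 = 10^-2.24 = 0.0057544, K2/[H⁺] = 10^-1.32 = 0.047863
α₁ = 1/(1 + 0.0057544 + 0.047863) = 1/1.0536 = 0.9491; α₂ = α₁·K2/[H⁺] = 0.04543
α₁ + 2α₂ = 1.0400
DIC = CA / (α₁ + 2α₂) = 1.30 / 1.0400 = 1.25 mmol/kg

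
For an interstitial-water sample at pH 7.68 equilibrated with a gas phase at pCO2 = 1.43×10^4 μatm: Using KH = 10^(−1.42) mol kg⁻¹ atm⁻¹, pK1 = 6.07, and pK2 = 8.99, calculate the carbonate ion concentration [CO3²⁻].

[CO3²⁻] = 1.08 mmol/kg

[CO2*] = KH · pCO2 = 10^(−1.42) × 1.43×10^4×10^-6 = 5.437×10^-4 mol/kg
α₀ = 1/(1 + K1/[H⁺] + K1K2/[H⁺]²) = 1/(1 + 10^+1.61 + 10^+0.30) = 0.02287
DIC = [CO2*]/α₀ = 5.437×10^-4 / 0.02287 = 23.78 mmol/kg
[CO3²⁻] = α₂·DIC; α₂ = 0.04562, so [CO3²⁻] = 0.04562 × 23.78 = 1.08 mmol/kg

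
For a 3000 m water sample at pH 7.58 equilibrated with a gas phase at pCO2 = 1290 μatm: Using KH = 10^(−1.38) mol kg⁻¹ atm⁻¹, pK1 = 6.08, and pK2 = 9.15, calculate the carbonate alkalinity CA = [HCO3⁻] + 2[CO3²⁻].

[CO2*] = KH · pCO2 = 10^(−1.38) × 1290×10^-6 = 5.378×10^-5 mol/kg
α₀ = 1/(1 + K1/[H⁺] + K1K2/[H⁺]²) = 1/(1 + 10^+1.50 + 10^-0.07) = 0.02987
DIC = [CO2*]/α₀ = 5.378×10^-5 / 0.02987 = 1.800 mmol/kg
CA = (α₁ + 2α₂)·DIC = (0.9447 + 2×0.02543) × 1.800 = 1.79 mmol/kg

CA = 1.79 mmol/kg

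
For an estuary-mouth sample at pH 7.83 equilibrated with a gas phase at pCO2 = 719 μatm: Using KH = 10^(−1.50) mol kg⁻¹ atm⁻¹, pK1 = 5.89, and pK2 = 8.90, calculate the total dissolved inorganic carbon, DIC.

[CO2*] = KH · pCO2 = 10^(−1.50) × 719×10^-6 = 2.274×10^-5 mol/kg
α₀ = 1/(1 + K1/[H⁺] + K1K2/[H⁺]²) = 1/(1 + 10^+1.94 + 10^+0.87) = 0.01047
DIC = [CO2*]/α₀ = 2.274×10^-5 / 0.01047 = 2.17 mmol/kg

DIC = 2.17 mmol/kg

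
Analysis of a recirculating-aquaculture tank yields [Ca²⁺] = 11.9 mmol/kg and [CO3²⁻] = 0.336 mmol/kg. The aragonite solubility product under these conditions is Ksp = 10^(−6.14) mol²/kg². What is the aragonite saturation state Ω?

Ω = 5.52

Ksp = 10^(−6.14) = 7.244×10^-7
Ω = [Ca²⁺][CO3²⁻]/Ksp = (11.9×10^-3)(0.336×10^-3) / 7.244×10^-7 = 5.52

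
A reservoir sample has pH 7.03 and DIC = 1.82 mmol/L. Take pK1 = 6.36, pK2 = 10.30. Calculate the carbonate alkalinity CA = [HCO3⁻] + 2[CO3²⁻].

CA = [HCO3⁻] + 2[CO3²⁻] = (α₁ + 2α₂)·DIC
At pH 7.03: [H⁺]/K1 = 10^-0.67 = 0.21380, K2/[H⁺] = 10^-3.27 = 0.00053703
α₁ = 1/(1 + 0.21380 + 0.00053703) = 1/1.2143 = 0.8235; α₂ = α₁·K2/[H⁺] = 0.0004422
α₁ + 2α₂ = 0.8244
CA = 0.8244 × 1.82 = 1.50 mmol/L

CA = 1.50 mmol/L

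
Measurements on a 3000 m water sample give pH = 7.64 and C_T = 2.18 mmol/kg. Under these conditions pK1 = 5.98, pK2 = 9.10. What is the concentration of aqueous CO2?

α₀ = 1 / (1 + K1/[H⁺] + K1K2/[H⁺]²) = 1 / (1 + 10^+1.66 + 10^+0.20)
   = 1 / (1 + 45.709 + 1.5849) = 1/48.294 = 0.02071
[CO2*] = α₀ × DIC = 0.02071 × 2.18 = 0.0451 mmol/kg

[CO2*] = 0.0451 mmol/kg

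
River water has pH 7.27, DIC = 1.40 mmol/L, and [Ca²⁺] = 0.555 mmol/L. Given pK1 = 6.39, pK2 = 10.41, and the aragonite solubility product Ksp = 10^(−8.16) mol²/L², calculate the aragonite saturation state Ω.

Ω = 0.0718

α₂ = 1 / (1 + [H⁺]/K2 + [H⁺]²/(K1K2)) = 1 / (1 + 10^+3.14 + 10^+2.26)
   = 1 / (1 + 1380.4 + 181.97) = 1/1563.4 = 0.0006397
[CO3²⁻] = α₂ × DIC = 0.0006397 × 1.40 = 0.0008955 mmol/L = 0.8955 μmol/L
Ksp = 10^(−8.16) = 6.918×10^-9
Ω = [Ca²⁺][CO3²⁻]/Ksp = (0.555×10^-3)(8.955×10^-7) / 6.918×10^-9 = 0.0718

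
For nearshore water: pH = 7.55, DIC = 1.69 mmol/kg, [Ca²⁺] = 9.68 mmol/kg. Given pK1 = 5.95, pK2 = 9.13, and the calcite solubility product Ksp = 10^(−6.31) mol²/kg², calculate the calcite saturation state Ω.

Ω = 0.836

α₂ = 1 / (1 + [H⁺]/K2 + [H⁺]²/(K1K2)) = 1 / (1 + 10^+1.58 + 10^-0.02)
   = 1 / (1 + 38.019 + 0.95499) = 1/39.974 = 0.02502
[CO3²⁻] = α₂ × DIC = 0.02502 × 1.69 = 0.04228 mmol/kg
Ksp = 10^(−6.31) = 4.898×10^-7
Ω = [Ca²⁺][CO3²⁻]/Ksp = (9.68×10^-3)(4.228×10^-5) / 4.898×10^-7 = 0.836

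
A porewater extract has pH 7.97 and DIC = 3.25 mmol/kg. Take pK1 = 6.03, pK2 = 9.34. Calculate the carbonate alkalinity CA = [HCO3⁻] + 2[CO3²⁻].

CA = [HCO3⁻] + 2[CO3²⁻] = (α₁ + 2α₂)·DIC
At pH 7.97: [H⁺]/K1 = 10^-1.94 = 0.011482, K2/[H⁺] = 10^-1.37 = 0.042658
α₁ = 1/(1 + 0.011482 + 0.042658) = 1/1.0541 = 0.9486; α₂ = α₁·K2/[H⁺] = 0.04047
α₁ + 2α₂ = 1.0296
CA = 1.0296 × 3.25 = 3.35 mmol/kg

CA = 3.35 mmol/kg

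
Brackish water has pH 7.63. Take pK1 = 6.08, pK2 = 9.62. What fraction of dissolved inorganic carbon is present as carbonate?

α₂ = 1 / (1 + [H⁺]/K2 + [H⁺]²/(K1K2)) = 1 / (1 + 10^+1.99 + 10^+0.44)
   = 1 / (1 + 97.724 + 2.7542) = 1/101.48 = 0.009854

α₂ = 0.00985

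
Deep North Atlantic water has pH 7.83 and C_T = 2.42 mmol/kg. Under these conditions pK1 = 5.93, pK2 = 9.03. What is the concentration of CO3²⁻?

α₂ = 1 / (1 + [H⁺]/K2 + [H⁺]²/(K1K2)) = 1 / (1 + 10^+1.20 + 10^-0.70)
   = 1 / (1 + 15.849 + 0.19953) = 1/17.048 = 0.05866
[CO3²⁻] = α₂ × DIC = 0.05866 × 2.42 = 0.142 mmol/kg

[CO3²⁻] = 0.142 mmol/kg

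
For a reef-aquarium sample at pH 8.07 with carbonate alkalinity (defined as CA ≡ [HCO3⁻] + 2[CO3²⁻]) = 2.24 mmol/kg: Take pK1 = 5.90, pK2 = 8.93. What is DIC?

CA = [HCO3⁻] + 2[CO3²⁻] = (α₁ + 2α₂)·DIC
At pH 8.07: [H⁺]/K1 = 10^-2.17 = 0.0067608, K2/[H⁺] = 10^-0.86 = 0.13804
α₁ = 1/(1 + 0.0067608 + 0.13804) = 1/1.1448 = 0.8735; α₂ = α₁·K2/[H⁺] = 0.1206
α₁ + 2α₂ = 1.1147
DIC = CA / (α₁ + 2α₂) = 2.24 / 1.1147 = 2.01 mmol/kg

DIC = 2.01 mmol/kg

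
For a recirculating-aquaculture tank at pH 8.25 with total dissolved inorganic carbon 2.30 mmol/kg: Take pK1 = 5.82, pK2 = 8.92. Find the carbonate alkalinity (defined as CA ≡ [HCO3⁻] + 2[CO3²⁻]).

CA = [HCO3⁻] + 2[CO3²⁻] = (α₁ + 2α₂)·DIC
At pH 8.25: [H⁺]/K1 = 10^-2.43 = 0.0037154, K2/[H⁺] = 10^-0.67 = 0.21380
α₁ = 1/(1 + 0.0037154 + 0.21380) = 1/1.2175 = 0.8213; α₂ = α₁·K2/[H⁺] = 0.1756
α₁ + 2α₂ = 1.1725
CA = 1.1725 × 2.30 = 2.70 mmol/kg

CA = 2.70 mmol/kg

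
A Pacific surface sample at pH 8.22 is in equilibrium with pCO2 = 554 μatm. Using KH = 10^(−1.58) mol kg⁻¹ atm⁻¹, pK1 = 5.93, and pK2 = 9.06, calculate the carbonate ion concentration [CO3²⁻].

[CO2*] = KH · pCO2 = 10^(−1.58) × 554×10^-6 = 1.457×10^-5 mol/kg
α₀ = 1/(1 + K1/[H⁺] + K1K2/[H⁺]²) = 1/(1 + 10^+2.29 + 10^+1.45) = 0.004461
DIC = [CO2*]/α₀ = 1.457×10^-5 / 0.004461 = 3.267 mmol/kg
[CO3²⁻] = α₂·DIC; α₂ = 0.1257, so [CO3²⁻] = 0.1257 × 3.267 = 0.411 mmol/kg

[CO3²⁻] = 0.411 mmol/kg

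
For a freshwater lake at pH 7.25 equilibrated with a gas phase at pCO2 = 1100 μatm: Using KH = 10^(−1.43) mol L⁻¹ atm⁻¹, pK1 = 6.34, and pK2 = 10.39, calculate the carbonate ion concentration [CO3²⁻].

[CO3²⁻] = 0.241 μmol/L

[CO2*] = KH · pCO2 = 10^(−1.43) × 1100×10^-6 = 4.087×10^-5 mol/L
α₀ = 1/(1 + K1/[H⁺] + K1K2/[H⁺]²) = 1/(1 + 10^+0.91 + 10^-2.23) = 0.1095
DIC = [CO2*]/α₀ = 4.087×10^-5 / 0.1095 = 0.3733 mmol/L
[CO3²⁻] = α₂·DIC; α₂ = 0.0006447, so [CO3²⁻] = 0.0006447 × 0.3733 = 0.000241 mmol/L = 0.241 μmol/L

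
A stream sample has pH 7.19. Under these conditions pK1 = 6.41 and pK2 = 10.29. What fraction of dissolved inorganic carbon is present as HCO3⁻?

α₁ = 1 / (1 + [H⁺]/K1 + K2/[H⁺]) = 1 / (1 + 10^-0.78 + 10^-3.10)
   = 1 / (1 + 0.16596 + 0.00079433) = 1/1.1668 = 0.8571

α₁ = 0.857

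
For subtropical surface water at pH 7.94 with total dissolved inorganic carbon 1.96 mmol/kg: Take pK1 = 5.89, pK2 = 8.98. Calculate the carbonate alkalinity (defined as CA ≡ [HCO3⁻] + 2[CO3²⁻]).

CA = [HCO3⁻] + 2[CO3²⁻] = (α₁ + 2α₂)·DIC
At pH 7.94: [H⁺]/K1 = 10^-2.05 = 0.0089125, K2/[H⁺] = 10^-1.04 = 0.091201
α₁ = 1/(1 + 0.0089125 + 0.091201) = 1/1.1001 = 0.9090; α₂ = α₁·K2/[H⁺] = 0.08290
α₁ + 2α₂ = 1.0748
CA = 1.0748 × 1.96 = 2.11 mmol/kg

CA = 2.11 mmol/kg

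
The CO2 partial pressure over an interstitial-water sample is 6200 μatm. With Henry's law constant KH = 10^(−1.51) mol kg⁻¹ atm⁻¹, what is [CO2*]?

KH = 10^(−1.51) = 3.090×10^-2 mol kg⁻¹ atm⁻¹
[CO2*] = KH · pCO2 = 3.090×10^-2 × 6200×10^-6 atm = 1.92×10^-4 mol/kg

[CO2*] = 192 μmol/kg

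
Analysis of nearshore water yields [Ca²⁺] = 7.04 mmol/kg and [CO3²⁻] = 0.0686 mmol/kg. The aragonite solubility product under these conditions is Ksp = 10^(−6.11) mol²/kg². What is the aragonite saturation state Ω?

Ω = 0.622

Ksp = 10^(−6.11) = 7.762×10^-7
Ω = [Ca²⁺][CO3²⁻]/Ksp = (7.04×10^-3)(0.0686×10^-3) / 7.762×10^-7 = 0.622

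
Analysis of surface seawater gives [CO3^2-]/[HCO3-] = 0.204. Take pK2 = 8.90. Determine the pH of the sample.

pH = 8.21

From K2 = [H⁺][CO3^2-]/[HCO3-]:  pH = pK2 + log₁₀([CO3^2-]/[HCO3-])
log₁₀(0.204) = -0.690
pH = 8.90 + (-0.690) = 8.21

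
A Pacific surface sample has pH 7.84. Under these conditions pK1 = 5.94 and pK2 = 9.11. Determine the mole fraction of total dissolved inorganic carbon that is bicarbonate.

α₁ = 1 / (1 + [H⁺]/K1 + K2/[H⁺]) = 1 / (1 + 10^-1.90 + 10^-1.27)
   = 1 / (1 + 0.012589 + 0.053703) = 1/1.0663 = 0.9378

α₁ = 0.938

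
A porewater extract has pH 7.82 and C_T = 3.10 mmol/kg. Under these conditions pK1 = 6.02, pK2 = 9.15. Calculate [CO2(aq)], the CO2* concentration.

[CO2*] = 0.0462 mmol/kg

α₀ = 1 / (1 + K1/[H⁺] + K1K2/[H⁺]²) = 1 / (1 + 10^+1.80 + 10^+0.47)
   = 1 / (1 + 63.096 + 2.9512) = 1/67.047 = 0.01491
[CO2*] = α₀ × DIC = 0.01491 × 3.10 = 0.0462 mmol/kg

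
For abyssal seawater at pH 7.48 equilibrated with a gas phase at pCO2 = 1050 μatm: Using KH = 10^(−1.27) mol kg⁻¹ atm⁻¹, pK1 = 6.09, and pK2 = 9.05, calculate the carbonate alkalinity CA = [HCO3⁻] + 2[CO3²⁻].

CA = 1.46 mmol/kg

[CO2*] = KH · pCO2 = 10^(−1.27) × 1050×10^-6 = 5.639×10^-5 mol/kg
α₀ = 1/(1 + K1/[H⁺] + K1K2/[H⁺]²) = 1/(1 + 10^+1.39 + 10^-0.18) = 0.03816
DIC = [CO2*]/α₀ = 5.639×10^-5 / 0.03816 = 1.478 mmol/kg
CA = (α₁ + 2α₂)·DIC = (0.9366 + 2×0.02521) × 1.478 = 1.46 mmol/kg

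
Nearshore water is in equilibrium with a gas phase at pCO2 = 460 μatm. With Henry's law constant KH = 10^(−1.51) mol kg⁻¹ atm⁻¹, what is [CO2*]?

KH = 10^(−1.51) = 3.090×10^-2 mol kg⁻¹ atm⁻¹
[CO2*] = KH · pCO2 = 3.090×10^-2 × 460×10^-6 atm = 1.42×10^-5 mol/kg

[CO2*] = 14.2 μmol/kg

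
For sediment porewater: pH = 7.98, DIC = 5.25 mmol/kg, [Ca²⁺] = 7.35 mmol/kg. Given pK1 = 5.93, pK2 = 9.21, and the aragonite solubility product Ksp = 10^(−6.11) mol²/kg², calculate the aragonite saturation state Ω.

Ω = 2.74

α₂ = 1 / (1 + [H⁺]/K2 + [H⁺]²/(K1K2)) = 1 / (1 + 10^+1.23 + 10^-0.82)
   = 1 / (1 + 16.982 + 0.15136) = 1/18.134 = 0.05515
[CO3²⁻] = α₂ × DIC = 0.05515 × 5.25 = 0.2895 mmol/kg
Ksp = 10^(−6.11) = 7.762×10^-7
Ω = [Ca²⁺][CO3²⁻]/Ksp = (7.35×10^-3)(2.895×10^-4) / 7.762×10^-7 = 2.74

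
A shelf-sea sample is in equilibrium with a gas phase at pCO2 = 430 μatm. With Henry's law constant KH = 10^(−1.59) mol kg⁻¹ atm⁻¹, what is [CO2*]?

KH = 10^(−1.59) = 2.570×10^-2 mol kg⁻¹ atm⁻¹
[CO2*] = KH · pCO2 = 2.570×10^-2 × 430×10^-6 atm = 1.11×10^-5 mol/kg

[CO2*] = 11.1 μmol/kg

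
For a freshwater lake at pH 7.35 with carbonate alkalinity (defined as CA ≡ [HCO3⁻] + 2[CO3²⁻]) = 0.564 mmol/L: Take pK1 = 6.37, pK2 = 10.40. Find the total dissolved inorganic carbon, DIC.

CA = [HCO3⁻] + 2[CO3²⁻] = (α₁ + 2α₂)·DIC
At pH 7.35: [H⁺]/K1 = 10^-0.98 = 0.10471, K2/[H⁺] = 10^-3.05 = 0.00089125
α₁ = 1/(1 + 0.10471 + 0.00089125) = 1/1.1056 = 0.9045; α₂ = α₁·K2/[H⁺] = 0.0008061
α₁ + 2α₂ = 0.9061
DIC = CA / (α₁ + 2α₂) = 0.564 / 0.9061 = 0.622 mmol/L

DIC = 0.622 mmol/L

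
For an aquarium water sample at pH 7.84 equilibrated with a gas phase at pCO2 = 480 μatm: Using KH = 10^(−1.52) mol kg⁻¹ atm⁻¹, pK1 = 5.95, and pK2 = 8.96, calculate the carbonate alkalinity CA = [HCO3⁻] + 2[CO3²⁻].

CA = 1.30 mmol/kg

[CO2*] = KH · pCO2 = 10^(−1.52) × 480×10^-6 = 1.450×10^-5 mol/kg
α₀ = 1/(1 + K1/[H⁺] + K1K2/[H⁺]²) = 1/(1 + 10^+1.89 + 10^+0.77) = 0.01183
DIC = [CO2*]/α₀ = 1.450×10^-5 / 0.01183 = 1.225 mmol/kg
CA = (α₁ + 2α₂)·DIC = (0.9185 + 2×0.06967) × 1.225 = 1.30 mmol/kg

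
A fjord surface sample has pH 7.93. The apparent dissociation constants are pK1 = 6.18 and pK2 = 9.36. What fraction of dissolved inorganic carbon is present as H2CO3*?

α₀ = 1 / (1 + K1/[H⁺] + K1K2/[H⁺]²) = 1 / (1 + 10^+1.75 + 10^+0.32)
   = 1 / (1 + 56.234 + 2.0893) = 1/59.323 = 0.01686

α₀ = 0.0169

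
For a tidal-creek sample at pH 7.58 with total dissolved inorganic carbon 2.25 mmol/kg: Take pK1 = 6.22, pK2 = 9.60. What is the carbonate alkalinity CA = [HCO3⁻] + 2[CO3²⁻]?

CA = [HCO3⁻] + 2[CO3²⁻] = (α₁ + 2α₂)·DIC
At pH 7.58: [H⁺]/K1 = 10^-1.36 = 0.043652, K2/[H⁺] = 10^-2.02 = 0.0095499
α₁ = 1/(1 + 0.043652 + 0.0095499) = 1/1.0532 = 0.9495; α₂ = α₁·K2/[H⁺] = 0.009068
α₁ + 2α₂ = 0.9676
CA = 0.9676 × 2.25 = 2.18 mmol/kg

CA = 2.18 mmol/kg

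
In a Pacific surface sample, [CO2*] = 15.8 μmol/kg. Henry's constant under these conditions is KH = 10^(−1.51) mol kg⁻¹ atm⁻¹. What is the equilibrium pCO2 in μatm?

pCO2 = 511 μatm

KH = 10^(−1.51) = 3.090×10^-2 mol kg⁻¹ atm⁻¹
pCO2 = [CO2*]/KH = 15.8×10^-6 / 3.090×10^-2 = 5.11×10^-4 atm = 511 μatm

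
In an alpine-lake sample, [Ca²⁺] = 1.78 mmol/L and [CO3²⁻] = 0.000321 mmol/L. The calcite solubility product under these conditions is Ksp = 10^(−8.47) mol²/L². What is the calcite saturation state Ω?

Ksp = 10^(−8.47) = 3.388×10^-9
Ω = [Ca²⁺][CO3²⁻]/Ksp = (1.78×10^-3)(0.000321×10^-3) / 3.388×10^-9 = 0.169

Ω = 0.169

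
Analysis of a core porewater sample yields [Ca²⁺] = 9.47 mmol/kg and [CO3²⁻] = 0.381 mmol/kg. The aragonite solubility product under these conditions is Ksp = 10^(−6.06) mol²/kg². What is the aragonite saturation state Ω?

Ksp = 10^(−6.06) = 8.710×10^-7
Ω = [Ca²⁺][CO3²⁻]/Ksp = (9.47×10^-3)(0.381×10^-3) / 8.710×10^-7 = 4.14

Ω = 4.14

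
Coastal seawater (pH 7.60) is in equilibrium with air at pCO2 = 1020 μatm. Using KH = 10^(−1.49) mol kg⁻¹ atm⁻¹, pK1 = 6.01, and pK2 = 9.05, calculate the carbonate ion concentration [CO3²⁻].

[CO2*] = KH · pCO2 = 10^(−1.49) × 1020×10^-6 = 3.301×10^-5 mol/kg
α₀ = 1/(1 + K1/[H⁺] + K1K2/[H⁺]²) = 1/(1 + 10^+1.59 + 10^+0.14) = 0.02422
DIC = [CO2*]/α₀ = 3.301×10^-5 / 0.02422 = 1.363 mmol/kg
[CO3²⁻] = α₂·DIC; α₂ = 0.03344, so [CO3²⁻] = 0.03344 × 1.363 = 0.0456 mmol/kg

[CO3²⁻] = 0.0456 mmol/kg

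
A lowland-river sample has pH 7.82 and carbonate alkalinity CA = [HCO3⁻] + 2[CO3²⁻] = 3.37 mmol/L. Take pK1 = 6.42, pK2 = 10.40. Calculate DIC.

CA = [HCO3⁻] + 2[CO3²⁻] = (α₁ + 2α₂)·DIC
At pH 7.82: [H⁺]/K1 = 10^-1.40 = 0.039811, K2/[H⁺] = 10^-2.58 = 0.0026303
α₁ = 1/(1 + 0.039811 + 0.0026303) = 1/1.0424 = 0.9593; α₂ = α₁·K2/[H⁺] = 0.002523
α₁ + 2α₂ = 0.9643
DIC = CA / (α₁ + 2α₂) = 3.37 / 0.9643 = 3.49 mmol/L

DIC = 3.49 mmol/L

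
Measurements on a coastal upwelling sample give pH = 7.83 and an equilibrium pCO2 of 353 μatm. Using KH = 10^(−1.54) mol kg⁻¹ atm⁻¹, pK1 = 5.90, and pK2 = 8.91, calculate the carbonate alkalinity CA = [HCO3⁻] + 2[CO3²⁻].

CA = 1.01 mmol/kg

[CO2*] = KH · pCO2 = 10^(−1.54) × 353×10^-6 = 1.018×10^-5 mol/kg
α₀ = 1/(1 + K1/[H⁺] + K1K2/[H⁺]²) = 1/(1 + 10^+1.93 + 10^+0.85) = 0.01073
DIC = [CO2*]/α₀ = 1.018×10^-5 / 0.01073 = 0.9488 mmol/kg
CA = (α₁ + 2α₂)·DIC = (0.9133 + 2×0.07597) × 0.9488 = 1.01 mmol/kg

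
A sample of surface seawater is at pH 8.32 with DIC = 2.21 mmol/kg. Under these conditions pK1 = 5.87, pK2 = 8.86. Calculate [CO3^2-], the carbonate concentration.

[CO3²⁻] = 0.493 mmol/kg

α₂ = 1 / (1 + [H⁺]/K2 + [H⁺]²/(K1K2)) = 1 / (1 + 10^+0.54 + 10^-1.91)
   = 1 / (1 + 3.4674 + 0.012303) = 1/4.4797 = 0.2232
[CO3²⁻] = α₂ × DIC = 0.2232 × 2.21 = 0.493 mmol/kg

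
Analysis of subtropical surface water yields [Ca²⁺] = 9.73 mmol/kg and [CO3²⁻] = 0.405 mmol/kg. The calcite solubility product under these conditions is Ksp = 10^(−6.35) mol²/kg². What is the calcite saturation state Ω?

Ω = 8.82

Ksp = 10^(−6.35) = 4.467×10^-7
Ω = [Ca²⁺][CO3²⁻]/Ksp = (9.73×10^-3)(0.405×10^-3) / 4.467×10^-7 = 8.82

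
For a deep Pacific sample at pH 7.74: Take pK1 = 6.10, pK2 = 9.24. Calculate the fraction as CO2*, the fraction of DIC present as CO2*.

α₀ = 1 / (1 + K1/[H⁺] + K1K2/[H⁺]²) = 1 / (1 + 10^+1.64 + 10^+0.14)
   = 1 / (1 + 43.652 + 1.3804) = 1/46.032 = 0.02172

α₀ = 0.0217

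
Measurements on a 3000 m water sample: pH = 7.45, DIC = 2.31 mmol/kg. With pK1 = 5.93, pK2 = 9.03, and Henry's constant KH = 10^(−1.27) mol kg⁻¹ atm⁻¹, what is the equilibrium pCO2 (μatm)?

α₀ = 1 / (1 + K1/[H⁺] + K1K2/[H⁺]²) = 1 / (1 + 10^+1.52 + 10^-0.06)
   = 1 / (1 + 33.113 + 0.87096) = 1/34.984 = 0.02858
[CO2*] = α₀ × DIC = 0.02858 × 2.31 = 0.06603 mmol/kg
pCO2 = [CO2*]/KH = 6.603×10^-5 / 5.370×10^-2 = 1230 μatm

pCO2 = 1230 μatm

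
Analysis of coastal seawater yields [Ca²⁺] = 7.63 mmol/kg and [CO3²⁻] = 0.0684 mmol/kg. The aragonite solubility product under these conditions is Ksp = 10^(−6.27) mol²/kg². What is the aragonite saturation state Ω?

Ksp = 10^(−6.27) = 5.370×10^-7
Ω = [Ca²⁺][CO3²⁻]/Ksp = (7.63×10^-3)(0.0684×10^-3) / 5.370×10^-7 = 0.972

Ω = 0.972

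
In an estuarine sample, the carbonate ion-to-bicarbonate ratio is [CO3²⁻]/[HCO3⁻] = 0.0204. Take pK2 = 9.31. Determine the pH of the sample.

pH = 7.62

From K2 = [H⁺][CO3²⁻]/[HCO3⁻]:  pH = pK2 + log₁₀([CO3²⁻]/[HCO3⁻])
log₁₀(0.0204) = -1.690
pH = 9.31 + (-1.690) = 7.62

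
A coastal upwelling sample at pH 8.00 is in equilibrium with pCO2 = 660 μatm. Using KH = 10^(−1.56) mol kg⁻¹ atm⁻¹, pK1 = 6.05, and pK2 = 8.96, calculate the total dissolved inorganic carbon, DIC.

DIC = 1.82 mmol/kg

[CO2*] = KH · pCO2 = 10^(−1.56) × 660×10^-6 = 1.818×10^-5 mol/kg
α₀ = 1/(1 + K1/[H⁺] + K1K2/[H⁺]²) = 1/(1 + 10^+1.95 + 10^+0.99) = 0.01001
DIC = [CO2*]/α₀ = 1.818×10^-5 / 0.01001 = 1.82 mmol/kg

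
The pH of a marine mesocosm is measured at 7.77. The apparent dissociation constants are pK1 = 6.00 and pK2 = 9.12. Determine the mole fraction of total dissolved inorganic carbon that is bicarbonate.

α₁ = 0.942

α₁ = 1 / (1 + [H⁺]/K1 + K2/[H⁺]) = 1 / (1 + 10^-1.77 + 10^-1.35)
   = 1 / (1 + 0.016982 + 0.044668) = 1/1.0617 = 0.9419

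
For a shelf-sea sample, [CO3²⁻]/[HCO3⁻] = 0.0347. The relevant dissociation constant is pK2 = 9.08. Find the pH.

pH = 7.62

From K2 = [H⁺][CO3²⁻]/[HCO3⁻]:  pH = pK2 + log₁₀([CO3²⁻]/[HCO3⁻])
log₁₀(0.0347) = -1.460
pH = 9.08 + (-1.460) = 7.62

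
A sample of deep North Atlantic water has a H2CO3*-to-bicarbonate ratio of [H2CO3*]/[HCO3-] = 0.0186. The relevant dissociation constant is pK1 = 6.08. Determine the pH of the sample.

pH = 7.81

From K1 = [H⁺][HCO3-]/[H2CO3*]:  pH = pK1 − log₁₀([H2CO3*]/[HCO3-])
log₁₀(0.0186) = -1.730
pH = 6.08 − (-1.730) = 7.81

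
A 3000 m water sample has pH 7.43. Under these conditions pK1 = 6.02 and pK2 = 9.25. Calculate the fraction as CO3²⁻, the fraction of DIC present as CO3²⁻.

α₂ = 1 / (1 + [H⁺]/K2 + [H⁺]²/(K1K2)) = 1 / (1 + 10^+1.82 + 10^+0.41)
   = 1 / (1 + 66.069 + 2.5704) = 1/69.640 = 0.01436

α₂ = 0.0144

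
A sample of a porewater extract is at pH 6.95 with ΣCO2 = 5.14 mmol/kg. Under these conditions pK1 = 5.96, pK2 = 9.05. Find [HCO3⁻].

[HCO3⁻] = 4.63 mmol/kg

α₁ = 1 / (1 + [H⁺]/K1 + K2/[H⁺]) = 1 / (1 + 10^-0.99 + 10^-2.10)
   = 1 / (1 + 0.10233 + 0.0079433) = 1/1.1103 = 0.9007
[HCO3⁻] = α₁ × DIC = 0.9007 × 5.14 = 4.63 mmol/kg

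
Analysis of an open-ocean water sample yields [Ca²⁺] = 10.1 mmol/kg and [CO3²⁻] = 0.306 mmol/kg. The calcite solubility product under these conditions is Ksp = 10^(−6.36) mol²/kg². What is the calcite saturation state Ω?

Ksp = 10^(−6.36) = 4.365×10^-7
Ω = [Ca²⁺][CO3²⁻]/Ksp = (10.1×10^-3)(0.306×10^-3) / 4.365×10^-7 = 7.08

Ω = 7.08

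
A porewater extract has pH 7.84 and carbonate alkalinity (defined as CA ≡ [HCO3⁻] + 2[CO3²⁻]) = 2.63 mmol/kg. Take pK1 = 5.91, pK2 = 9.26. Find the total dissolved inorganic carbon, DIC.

CA = [HCO3⁻] + 2[CO3²⁻] = (α₁ + 2α₂)·DIC
At pH 7.84: [H⁺]/K1 = 10^-1.93 = 0.011749, K2/[H⁺] = 10^-1.42 = 0.038019
α₁ = 1/(1 + 0.011749 + 0.038019) = 1/1.0498 = 0.9526; α₂ = α₁·K2/[H⁺] = 0.03622
α₁ + 2α₂ = 1.0250
DIC = CA / (α₁ + 2α₂) = 2.63 / 1.0250 = 2.57 mmol/kg

DIC = 2.57 mmol/kg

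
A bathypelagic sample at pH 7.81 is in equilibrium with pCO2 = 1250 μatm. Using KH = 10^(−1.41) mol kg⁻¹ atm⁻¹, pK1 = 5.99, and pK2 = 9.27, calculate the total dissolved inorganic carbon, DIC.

[CO2*] = KH · pCO2 = 10^(−1.41) × 1250×10^-6 = 4.863×10^-5 mol/kg
α₀ = 1/(1 + K1/[H⁺] + K1K2/[H⁺]²) = 1/(1 + 10^+1.82 + 10^+0.36) = 0.01442
DIC = [CO2*]/α₀ = 4.863×10^-5 / 0.01442 = 3.37 mmol/kg

DIC = 3.37 mmol/kg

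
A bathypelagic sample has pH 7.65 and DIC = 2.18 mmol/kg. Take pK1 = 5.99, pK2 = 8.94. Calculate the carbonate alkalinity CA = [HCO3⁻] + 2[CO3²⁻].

CA = [HCO3⁻] + 2[CO3²⁻] = (α₁ + 2α₂)·DIC
At pH 7.65: [H⁺]/K1 = 10^-1.66 = 0.021878, K2/[H⁺] = 10^-1.29 = 0.051286
α₁ = 1/(1 + 0.021878 + 0.051286) = 1/1.0732 = 0.9318; α₂ = α₁·K2/[H⁺] = 0.04779
α₁ + 2α₂ = 1.0274
CA = 1.0274 × 2.18 = 2.24 mmol/kg

CA = 2.24 mmol/kg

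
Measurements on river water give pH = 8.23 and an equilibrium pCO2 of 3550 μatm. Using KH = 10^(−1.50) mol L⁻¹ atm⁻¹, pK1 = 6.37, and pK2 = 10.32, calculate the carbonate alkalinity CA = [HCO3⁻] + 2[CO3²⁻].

CA = 8.26 mmol/L

[CO2*] = KH · pCO2 = 10^(−1.50) × 3550×10^-6 = 1.123×10^-4 mol/L
α₀ = 1/(1 + K1/[H⁺] + K1K2/[H⁺]²) = 1/(1 + 10^+1.86 + 10^-0.23) = 0.01351
DIC = [CO2*]/α₀ = 1.123×10^-4 / 0.01351 = 8.311 mmol/L
CA = (α₁ + 2α₂)·DIC = (0.9785 + 2×0.007954) × 8.311 = 8.26 mmol/L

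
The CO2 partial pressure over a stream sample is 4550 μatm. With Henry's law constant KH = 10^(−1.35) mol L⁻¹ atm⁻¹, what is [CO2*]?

[CO2*] = 203 μmol/L

KH = 10^(−1.35) = 4.467×10^-2 mol L⁻¹ atm⁻¹
[CO2*] = KH · pCO2 = 4.467×10^-2 × 4550×10^-6 atm = 2.03×10^-4 mol/L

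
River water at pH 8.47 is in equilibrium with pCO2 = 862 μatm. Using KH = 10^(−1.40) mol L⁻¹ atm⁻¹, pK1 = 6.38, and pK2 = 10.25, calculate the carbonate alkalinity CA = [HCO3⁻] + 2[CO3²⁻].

[CO2*] = KH · pCO2 = 10^(−1.40) × 862×10^-6 = 3.432×10^-5 mol/L
α₀ = 1/(1 + K1/[H⁺] + K1K2/[H⁺]²) = 1/(1 + 10^+2.09 + 10^+0.31) = 0.007932
DIC = [CO2*]/α₀ = 3.432×10^-5 / 0.007932 = 4.326 mmol/L
CA = (α₁ + 2α₂)·DIC = (0.9759 + 2×0.01620) × 4.326 = 4.36 mmol/L

CA = 4.36 mmol/L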